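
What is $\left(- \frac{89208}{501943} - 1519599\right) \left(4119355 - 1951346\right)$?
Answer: $- \frac{1653653569470450585}{501943} \approx -3.2945 \cdot 10^{12}$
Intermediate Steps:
$\left(- \frac{89208}{501943} - 1519599\right) \left(4119355 - 1951346\right) = \left(\left(-89208\right) \frac{1}{501943} - 1519599\right) 2168009 = \left(- \frac{89208}{501943} - 1519599\right) 2168009 = \left(- \frac{762752170065}{501943}\right) 2168009 = - \frac{1653653569470450585}{501943}$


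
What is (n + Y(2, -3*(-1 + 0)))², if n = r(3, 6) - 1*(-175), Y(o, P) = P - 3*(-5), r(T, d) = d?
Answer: 39601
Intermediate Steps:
Y(o, P) = 15 + P (Y(o, P) = P + 15 = 15 + P)
n = 181 (n = 6 - 1*(-175) = 6 + 175 = 181)
(n + Y(2, -3*(-1 + 0)))² = (181 + (15 - 3*(-1 + 0)))² = (181 + (15 - 3*(-1)))² = (181 + (15 - 1*(-3)))² = (181 + (15 + 3))² = (181 + 18)² = 199² = 39601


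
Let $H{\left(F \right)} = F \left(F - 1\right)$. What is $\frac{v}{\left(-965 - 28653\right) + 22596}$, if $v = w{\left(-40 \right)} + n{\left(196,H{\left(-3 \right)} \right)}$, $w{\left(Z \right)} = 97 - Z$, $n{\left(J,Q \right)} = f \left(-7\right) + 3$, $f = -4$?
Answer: $- \frac{84}{3511} \approx -0.023925$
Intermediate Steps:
$H{\left(F \right)} = F \left(-1 + F\right)$
$n{\left(J,Q \right)} = 31$ ($n{\left(J,Q \right)} = \left(-4\right) \left(-7\right) + 3 = 28 + 3 = 31$)
$v = 168$ ($v = \left(97 - -40\right) + 31 = \left(97 + 40\right) + 31 = 137 + 31 = 168$)
$\frac{v}{\left(-965 - 28653\right) + 22596} = \frac{168}{\left(-965 - 28653\right) + 22596} = \frac{168}{-29618 + 22596} = \frac{168}{-7022} = 168 \left(- \frac{1}{7022}\right) = - \frac{84}{3511}$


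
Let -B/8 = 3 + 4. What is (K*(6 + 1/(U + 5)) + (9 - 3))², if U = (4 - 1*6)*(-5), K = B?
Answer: 25060036/225 ≈ 1.1138e+5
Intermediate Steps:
B = -56 (B = -8*(3 + 4) = -8*7 = -56)
K = -56
U = 10 (U = (4 - 6)*(-5) = -2*(-5) = 10)
(K*(6 + 1/(U + 5)) + (9 - 3))² = (-56*(6 + 1/(10 + 5)) + (9 - 3))² = (-56*(6 + 1/15) + 6)² = (-56*91/15 + 6)² = (-5096/15 + 6)² = (-5006/15)² = 25060036/225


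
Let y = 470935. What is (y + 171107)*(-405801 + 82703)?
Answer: -207442486116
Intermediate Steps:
(y + 171107)*(-405801 + 82703) = (470935 + 171107)*(-405801 + 82703) = 642042*(-323098) = -207442486116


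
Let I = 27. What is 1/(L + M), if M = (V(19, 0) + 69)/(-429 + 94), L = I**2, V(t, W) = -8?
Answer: 335/244154 ≈ 0.0013721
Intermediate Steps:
L = 729 (L = 27**2 = 729)
M = -61/335 (M = (-8 + 69)/(-429 + 94) = 61/(-335) = 61*(-1/335) = -61/335 ≈ -0.18209)
1/(L + M) = 1/(729 - 61/335) = 1/(244154/335) = 335/244154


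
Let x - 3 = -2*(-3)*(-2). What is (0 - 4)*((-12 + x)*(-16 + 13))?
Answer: -252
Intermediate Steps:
x = -9 (x = 3 - 2*(-3)*(-2) = 3 + 6*(-2) = 3 - 12 = -9)
(0 - 4)*((-12 + x)*(-16 + 13)) = (0 - 4)*((-12 - 9)*(-16 + 13)) = -(-84)*(-3) = -4*63 = -252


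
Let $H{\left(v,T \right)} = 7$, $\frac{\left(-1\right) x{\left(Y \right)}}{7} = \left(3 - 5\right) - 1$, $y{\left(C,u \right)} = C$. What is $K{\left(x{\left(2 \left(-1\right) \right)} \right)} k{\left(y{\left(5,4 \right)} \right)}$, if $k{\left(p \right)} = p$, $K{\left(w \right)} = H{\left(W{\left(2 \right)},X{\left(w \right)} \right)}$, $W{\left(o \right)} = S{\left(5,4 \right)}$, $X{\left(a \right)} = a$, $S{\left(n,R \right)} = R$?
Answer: $35$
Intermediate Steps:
$W{\left(o \right)} = 4$
$x{\left(Y \right)} = 21$ ($x{\left(Y \right)} = - 7 \left(\left(3 - 5\right) - 1\right) = - 7 \left(-2 - 1\right) = \left(-7\right) \left(-3\right) = 21$)
$K{\left(w \right)} = 7$
$K{\left(x{\left(2 \left(-1\right) \right)} \right)} k{\left(y{\left(5,4 \right)} \right)} = 7 \cdot 5 = 35$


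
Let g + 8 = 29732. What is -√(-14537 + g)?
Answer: -√15187 ≈ -123.24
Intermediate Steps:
g = 29724 (g = -8 + 29732 = 29724)
-√(-14537 + g) = -√(-14537 + 29724) = -√15187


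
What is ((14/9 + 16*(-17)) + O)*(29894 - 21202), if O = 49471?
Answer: 3848861060/9 ≈ 4.2765e+8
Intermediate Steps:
((14/9 + 16*(-17)) + O)*(29894 - 21202) = ((14/9 + 16*(-17)) + 49471)*(29894 - 21202) = ((14*(1/9) - 272) + 49471)*8692 = ((14/9 - 272) + 49471)*8692 = (-2434/9 + 49471)*8692 = (442805/9)*8692 = 3848861060/9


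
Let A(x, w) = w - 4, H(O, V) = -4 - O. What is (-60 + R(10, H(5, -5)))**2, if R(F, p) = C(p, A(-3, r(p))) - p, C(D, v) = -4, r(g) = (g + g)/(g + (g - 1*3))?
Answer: 3025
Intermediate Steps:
r(g) = 2*g/(-3 + 2*g) (r(g) = (2*g)/(g + (g - 3)) = (2*g)/(g + (-3 + g)) = (2*g)/(-3 + 2*g) = 2*g/(-3 + 2*g))
A(x, w) = -4 + w
R(F, p) = -4 - p
(-60 + R(10, H(5, -5)))**2 = (-60 + (-4 - (-4 - 1*5)))**2 = (-60 + (-4 - (-4 - 5)))**2 = (-60 + (-4 - 1*(-9)))**2 = (-60 + (-4 + 9))**2 = (-60 + 5)**2 = (-55)**2 = 3025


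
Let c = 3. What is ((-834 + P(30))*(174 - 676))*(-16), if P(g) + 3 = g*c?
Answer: -5999904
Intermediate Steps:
P(g) = -3 + 3*g (P(g) = -3 + g*3 = -3 + 3*g)
((-834 + P(30))*(174 - 676))*(-16) = ((-834 + (-3 + 3*30))*(174 - 676))*(-16) = ((-834 + (-3 + 90))*(-502))*(-16) = ((-834 + 87)*(-502))*(-16) = -747*(-502)*(-16) = 374994*(-16) = -5999904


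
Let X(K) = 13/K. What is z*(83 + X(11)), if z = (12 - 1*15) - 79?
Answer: -75932/11 ≈ -6902.9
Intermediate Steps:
z = -82 (z = (12 - 15) - 79 = -3 - 79 = -82)
z*(83 + X(11)) = -82*(83 + 13/11) = -82*926/11 = -75932/11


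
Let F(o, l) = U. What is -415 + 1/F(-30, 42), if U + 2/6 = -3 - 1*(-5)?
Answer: -2072/5 ≈ -414.40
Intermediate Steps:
U = 5/3 (U = -⅓ + (-3 - 1*(-5)) = -⅓ + (-3 + 5) = -⅓ + 2 = 5/3 ≈ 1.6667)
F(o, l) = 5/3
-415 + 1/F(-30, 42) = -415 + 1/(5/3) = -415 + ⅗ = -2072/5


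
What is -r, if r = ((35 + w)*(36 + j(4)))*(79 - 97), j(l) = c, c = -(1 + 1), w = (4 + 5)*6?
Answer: 54468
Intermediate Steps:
w = 54 (w = 9*6 = 54)
c = -2 (c = -1*2 = -2)
j(l) = -2
r = -54468 (r = ((35 + 54)*(36 - 2))*(79 - 97) = (89*34)*(-18) = 3026*(-18) = -54468)
-r = -1*(-54468) = 54468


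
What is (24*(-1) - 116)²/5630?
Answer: 1960/563 ≈ 3.4813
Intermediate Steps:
(24*(-1) - 116)²/5630 = (-24 - 116)²*(1/5630) = (-140)²*(1/5630) = 19600*(1/5630) = 1960/563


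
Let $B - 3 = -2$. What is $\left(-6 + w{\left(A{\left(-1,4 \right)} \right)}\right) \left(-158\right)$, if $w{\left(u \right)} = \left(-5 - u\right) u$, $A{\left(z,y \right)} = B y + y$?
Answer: $17380$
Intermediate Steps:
$B = 1$ ($B = 3 - 2 = 1$)
$A{\left(z,y \right)} = 2 y$ ($A{\left(z,y \right)} = 1 y + y = y + y = 2 y$)
$w{\left(u \right)} = u \left(-5 - u\right)$
$\left(-6 + w{\left(A{\left(-1,4 \right)} \right)}\right) \left(-158\right) = \left(-6 - 2 \cdot 4 \left(5 + 2 \cdot 4\right)\right) \left(-158\right) = \left(-6 - 8 \left(5 + 8\right)\right) \left(-158\right) = \left(-6 - 8 \cdot 13\right) \left(-158\right) = \left(-6 - 104\right) \left(-158\right) = \left(-110\right) \left(-158\right) = 17380$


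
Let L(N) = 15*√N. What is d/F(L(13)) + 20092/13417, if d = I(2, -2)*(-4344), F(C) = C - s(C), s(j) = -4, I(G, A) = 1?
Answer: 291581420/39030053 - 65160*√13/2909 ≈ -73.292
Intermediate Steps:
F(C) = 4 + C (F(C) = C - 1*(-4) = C + 4 = 4 + C)
d = -4344 (d = 1*(-4344) = -4344)
d/F(L(13)) + 20092/13417 = -4344/(4 + 15*√13) + 20092/13417 = 20092/13417 - 4344/(4 + 15*√13)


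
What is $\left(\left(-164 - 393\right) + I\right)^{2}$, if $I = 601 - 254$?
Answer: $44100$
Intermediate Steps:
$I = 347$
$\left(\left(-164 - 393\right) + I\right)^{2} = \left(\left(-164 - 393\right) + 347\right)^{2} = \left(-557 + 347\right)^{2} = \left(-210\right)^{2} = 44100$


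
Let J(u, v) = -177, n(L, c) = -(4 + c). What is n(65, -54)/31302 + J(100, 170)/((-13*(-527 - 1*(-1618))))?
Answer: 3124802/221978133 ≈ 0.014077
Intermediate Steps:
n(L, c) = -4 - c
n(65, -54)/31302 + J(100, 170)/((-13*(-527 - 1*(-1618)))) = (-4 - 1*(-54))/31302 - 177*(-1/(13*(-527 - 1*(-1618)))) = (-4 + 54)*(1/31302) - 177*(-1/(13*(-527 + 1618))) = 50*(1/31302) - 177/((-13*1091)) = 25/15651 - 177/(-14183) = 25/15651 - 177*(-1/14183) = 25/15651 + 177/14183 = 3124802/221978133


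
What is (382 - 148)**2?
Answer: 54756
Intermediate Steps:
(382 - 148)**2 = 234**2 = 54756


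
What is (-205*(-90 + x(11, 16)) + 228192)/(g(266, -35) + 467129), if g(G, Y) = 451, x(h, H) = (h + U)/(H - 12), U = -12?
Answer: 986773/1870320 ≈ 0.52760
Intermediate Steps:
x(h, H) = (-12 + h)/(-12 + H) (x(h, H) = (h - 12)/(H - 12) = (-12 + h)/(-12 + H))
(-205*(-90 + x(11, 16)) + 228192)/(g(266, -35) + 467129) = (-205*(-90 + (-12 + 11)/(-12 + 16)) + 228192)/(451 + 467129) = (-205*(-90 - 1/4) + 228192)/467580 = (-205*(-90 + (1/4)*(-1)) + 228192)*(1/467580) = (-205*(-90 - 1/4) + 228192)*(1/467580) = (-205*(-361/4) + 228192)*(1/467580) = (74005/4 + 228192)*(1/467580) = (986773/4)*(1/467580) = 986773/1870320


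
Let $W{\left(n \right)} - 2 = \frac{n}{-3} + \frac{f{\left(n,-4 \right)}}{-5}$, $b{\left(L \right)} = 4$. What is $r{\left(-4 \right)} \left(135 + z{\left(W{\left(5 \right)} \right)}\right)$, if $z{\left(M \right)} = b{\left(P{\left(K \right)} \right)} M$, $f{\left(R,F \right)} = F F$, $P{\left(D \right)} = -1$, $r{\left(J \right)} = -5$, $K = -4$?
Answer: $- \frac{1853}{3} \approx -617.67$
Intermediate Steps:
$f{\left(R,F \right)} = F^{2}$
$W{\left(n \right)} = - \frac{6}{5} - \frac{n}{3}$ ($W{\left(n \right)} = 2 + \left(\frac{n}{-3} + \frac{\left(-4\right)^{2}}{-5}\right) = 2 + \left(n \left(- \frac{1}{3}\right) + 16 \left(- \frac{1}{5}\right)\right) = 2 - \left(\frac{16}{5} + \frac{n}{3}\right) = - \frac{6}{5} - \frac{n}{3}$)
$z{\left(M \right)} = 4 M$
$r{\left(-4 \right)} \left(135 + z{\left(W{\left(5 \right)} \right)}\right) = - 5 \left(135 + 4 \left(- \frac{6}{5} - \frac{5}{3}\right)\right) = - 5 \left(135 + 4 \left(- \frac{43}{15}\right)\right) = - 5 \left(135 - \frac{172}{15}\right) = \left(-5\right) \frac{1853}{15} = - \frac{1853}{3}$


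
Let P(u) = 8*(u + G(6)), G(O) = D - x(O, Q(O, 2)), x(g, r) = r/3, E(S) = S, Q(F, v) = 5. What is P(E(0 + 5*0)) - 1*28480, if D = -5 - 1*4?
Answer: -85696/3 ≈ -28565.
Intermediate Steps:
x(g, r) = r/3 (x(g, r) = r*(1/3) = r/3)
D = -9 (D = -5 - 4 = -9)
G(O) = -32/3 (G(O) = -9 - 5/3 = -32/3)
P(u) = -256/3 + 8*u (P(u) = 8*(u - 32/3) = 8*(-32/3 + u) = -256/3 + 8*u)
P(E(0 + 5*0)) - 1*28480 = (-256/3 + 8*(0 + 5*0)) - 1*28480 = (-256/3 + 8*(0 + 0)) - 28480 = (-256/3 + 8*0) - 28480 = (-256/3 + 0) - 28480 = -256/3 - 28480 = -85696/3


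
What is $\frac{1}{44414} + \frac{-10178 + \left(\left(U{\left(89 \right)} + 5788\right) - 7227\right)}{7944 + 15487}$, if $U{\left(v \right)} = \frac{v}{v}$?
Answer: $- \frac{515889593}{1040664434} \approx -0.49573$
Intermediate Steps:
$U{\left(v \right)} = 1$
$\frac{1}{44414} + \frac{-10178 + \left(\left(U{\left(89 \right)} + 5788\right) - 7227\right)}{7944 + 15487} = \frac{1}{44414} + \frac{-10178 + \left(\left(1 + 5788\right) - 7227\right)}{7944 + 15487} = \frac{1}{44414} + \frac{-10178 + \left(5789 - 7227\right)}{23431} = \frac{1}{44414} + \left(-10178 - 1438\right) \frac{1}{23431} = \frac{1}{44414} - \frac{11616}{23431} = - \frac{515889593}{1040664434}$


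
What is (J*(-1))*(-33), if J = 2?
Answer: 66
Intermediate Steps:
(J*(-1))*(-33) = (2*(-1))*(-33) = -2*(-33) = 66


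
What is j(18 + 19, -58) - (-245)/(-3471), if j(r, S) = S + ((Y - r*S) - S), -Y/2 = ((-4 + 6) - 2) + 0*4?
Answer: 7448521/3471 ≈ 2145.9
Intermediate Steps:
Y = 0 (Y = -2*(((-4 + 6) - 2) + 0*4) = -2*((2 - 2) + 0) = -2*(0 + 0) = -2*0 = 0)
j(r, S) = -S*r (j(r, S) = S + ((0 - r*S) - S) = S + ((0 - S*r) - S) = S + (-S*r - S) = S + (-S - S*r) = -S*r)
j(18 + 19, -58) - (-245)/(-3471) = -1*(-58)*(18 + 19) - (-245)/(-3471) = -1*(-58)*37 - (-245)*(-1)/3471 = 2146 - 1*245/3471 = 2146 - 245/3471 = 7448521/3471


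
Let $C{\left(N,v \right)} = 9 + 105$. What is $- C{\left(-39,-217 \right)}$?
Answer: $-114$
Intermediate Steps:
$C{\left(N,v \right)} = 114$
$- C{\left(-39,-217 \right)} = \left(-1\right) 114 = -114$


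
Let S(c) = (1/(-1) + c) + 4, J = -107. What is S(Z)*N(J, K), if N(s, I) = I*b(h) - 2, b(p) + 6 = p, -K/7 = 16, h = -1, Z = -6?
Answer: -2346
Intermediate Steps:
K = -112 (K = -7*16 = -112)
S(c) = 3 + c (S(c) = (-1 + c) + 4 = 3 + c)
b(p) = -6 + p
N(s, I) = -2 - 7*I (N(s, I) = I*(-6 - 1) - 2 = I*(-7) - 2 = -7*I - 2 = -2 - 7*I)
S(Z)*N(J, K) = (3 - 6)*(-2 - 7*(-112)) = -3*(-2 + 784) = -3*782 = -2346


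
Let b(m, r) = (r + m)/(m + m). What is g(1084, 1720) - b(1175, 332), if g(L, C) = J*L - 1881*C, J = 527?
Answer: -6260523707/2350 ≈ -2.6641e+6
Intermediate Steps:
b(m, r) = (m + r)/(2*m) (b(m, r) = (m + r)/((2*m)) = (m + r)*(1/(2*m)) = (m + r)/(2*m))
g(L, C) = -1881*C + 527*L (g(L, C) = 527*L - 1881*C = -1881*C + 527*L)
g(1084, 1720) - b(1175, 332) = (-1881*1720 + 527*1084) - (1175 + 332)/(2*1175) = (-3235320 + 571268) - 1507/(2*1175) = -2664052 - 1*1507/2350 = -2664052 - 1507/2350 = -6260523707/2350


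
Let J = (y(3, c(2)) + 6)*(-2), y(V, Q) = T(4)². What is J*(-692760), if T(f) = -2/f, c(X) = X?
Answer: 8659500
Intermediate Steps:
y(V, Q) = ¼ (y(V, Q) = (-2/4)² = (-2*¼)² = (-½)² = ¼)
J = -25/2 (J = (¼ + 6)*(-2) = (25/4)*(-2) = -25/2 ≈ -12.500)
J*(-692760) = -25/2*(-692760) = 8659500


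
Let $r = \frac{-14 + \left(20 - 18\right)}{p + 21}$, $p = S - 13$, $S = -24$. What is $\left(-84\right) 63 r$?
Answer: $-3969$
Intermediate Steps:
$p = -37$ ($p = -24 - 13 = -37$)
$r = \frac{3}{4}$ ($r = \frac{-14 + \left(20 - 18\right)}{-37 + 21} = \frac{-14 + 2}{-16} = \left(-12\right) \left(- \frac{1}{16}\right) = \frac{3}{4} \approx 0.75$)
$\left(-84\right) 63 r = \left(-84\right) 63 \cdot \frac{3}{4} = \left(-5292\right) \frac{3}{4} = -3969$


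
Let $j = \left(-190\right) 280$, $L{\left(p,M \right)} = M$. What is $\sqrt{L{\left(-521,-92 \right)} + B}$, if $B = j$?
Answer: $2 i \sqrt{13323} \approx 230.85 i$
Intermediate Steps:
$j = -53200$
$B = -53200$
$\sqrt{L{\left(-521,-92 \right)} + B} = \sqrt{-92 - 53200} = \sqrt{-53292} = 2 i \sqrt{13323}$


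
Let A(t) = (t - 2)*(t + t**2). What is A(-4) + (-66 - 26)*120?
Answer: -11112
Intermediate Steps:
A(t) = (-2 + t)*(t + t**2)
A(-4) + (-66 - 26)*120 = -4*(-2 + (-4)**2 - 1*(-4)) + (-66 - 26)*120 = -4*(-2 + 16 + 4) - 92*120 = -4*18 - 11040 = -72 - 11040 = -11112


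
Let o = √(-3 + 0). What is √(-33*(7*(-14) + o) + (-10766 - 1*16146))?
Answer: √(-23678 - 33*I*√3) ≈ 0.186 - 153.88*I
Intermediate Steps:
o = I*√3 (o = √(-3) = I*√3 ≈ 1.732*I)
√(-33*(7*(-14) + o) + (-10766 - 1*16146)) = √(-33*(7*(-14) + I*√3) + (-10766 - 1*16146)) = √(-33*(-98 + I*√3) + (-10766 - 16146)) = √((3234 - 33*I*√3) - 26912) = √(-23678 - 33*I*√3)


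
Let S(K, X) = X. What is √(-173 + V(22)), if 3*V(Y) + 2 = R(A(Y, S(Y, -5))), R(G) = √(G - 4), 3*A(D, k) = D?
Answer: √(-1563 + √30)/3 ≈ 13.155*I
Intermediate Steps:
A(D, k) = D/3
R(G) = √(-4 + G)
V(Y) = -⅔ + √(-4 + Y/3)/3
√(-173 + V(22)) = √(-173 + (-⅔ + √(-36 + 3*22)/9)) = √(-173 + (-⅔ + √(-36 + 66)/9)) = √(-173 + (-⅔ + √30/9)) = √(-521/3 + √30/9)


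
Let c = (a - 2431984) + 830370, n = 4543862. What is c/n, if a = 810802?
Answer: -395406/2271931 ≈ -0.17404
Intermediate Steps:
c = -790812 (c = (810802 - 2431984) + 830370 = -1621182 + 830370 = -790812)
c/n = -790812/4543862 = -790812*1/4543862 = -395406/2271931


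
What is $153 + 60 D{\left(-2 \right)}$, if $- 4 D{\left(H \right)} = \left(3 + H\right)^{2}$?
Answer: $138$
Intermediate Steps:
$D{\left(H \right)} = - \frac{\left(3 + H\right)^{2}}{4}$
$153 + 60 D{\left(-2 \right)} = 153 + 60 \left(- \frac{\left(3 - 2\right)^{2}}{4}\right) = 153 + 60 \left(- \frac{1^{2}}{4}\right) = 153 + 60 \left(\left(- \frac{1}{4}\right) 1\right) = 153 + 60 \left(- \frac{1}{4}\right) = 153 - 15 = 138$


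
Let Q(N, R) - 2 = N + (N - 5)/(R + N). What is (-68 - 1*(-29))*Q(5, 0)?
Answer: -273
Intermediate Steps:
Q(N, R) = 2 + N + (-5 + N)/(N + R) (Q(N, R) = 2 + (N + (N - 5)/(R + N)) = 2 + (N + (-5 + N)/(N + R)) = 2 + N + (-5 + N)/(N + R))
(-68 - 1*(-29))*Q(5, 0) = (-68 - 1*(-29))*((-5 + 5**2 + 2*0 + 3*5 + 5*0)/(5 + 0)) = (-68 + 29)*((-5 + 25 + 0 + 15 + 0)/5) = -39*35/5 = -39*7 = -273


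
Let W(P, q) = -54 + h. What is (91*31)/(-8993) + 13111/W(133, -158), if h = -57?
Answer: -118220354/998223 ≈ -118.43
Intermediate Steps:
W(P, q) = -111 (W(P, q) = -54 - 57 = -111)
(91*31)/(-8993) + 13111/W(133, -158) = (91*31)/(-8993) + 13111/(-111) = 2821*(-1/8993) + 13111*(-1/111) = -2821/8993 - 13111/111 = -118220354/998223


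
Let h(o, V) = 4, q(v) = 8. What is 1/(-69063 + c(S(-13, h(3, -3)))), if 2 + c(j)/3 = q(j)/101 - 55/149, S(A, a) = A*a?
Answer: -15049/1039432470 ≈ -1.4478e-5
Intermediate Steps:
c(j) = -103383/15049 (c(j) = -6 + 3*(8/101 - 55/149) = -6 + 3*(-4363/15049) = -6 - 13089/15049 = -103383/15049)
1/(-69063 + c(S(-13, h(3, -3)))) = 1/(-69063 - 103383/15049) = 1/(-1039432470/15049) = -15049/1039432470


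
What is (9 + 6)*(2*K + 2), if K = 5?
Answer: 180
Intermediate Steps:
(9 + 6)*(2*K + 2) = (9 + 6)*(2*5 + 2) = 15*(10 + 2) = 15*12 = 180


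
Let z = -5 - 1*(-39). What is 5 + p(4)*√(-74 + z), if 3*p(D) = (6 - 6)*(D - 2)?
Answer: 5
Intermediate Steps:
z = 34 (z = -5 + 39 = 34)
p(D) = 0 (p(D) = ((6 - 6)*(D - 2))/3 = (0*(-2 + D))/3 = (⅓)*0 = 0)
5 + p(4)*√(-74 + z) = 5 + 0*√(-74 + 34) = 5 + 0*√(-40) = 5 + 0*(2*I*√10) = 5 + 0 = 5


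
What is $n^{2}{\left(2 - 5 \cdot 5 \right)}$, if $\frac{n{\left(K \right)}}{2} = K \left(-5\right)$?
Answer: $52900$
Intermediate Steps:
$n{\left(K \right)} = - 10 K$ ($n{\left(K \right)} = 2 K \left(-5\right) = 2 \left(- 5 K\right) = - 10 K$)
$n^{2}{\left(2 - 5 \cdot 5 \right)} = \left(- 10 \left(2 - 5 \cdot 5\right)\right)^{2} = \left(- 10 \left(2 - 25\right)\right)^{2} = \left(\left(-10\right) \left(-23\right)\right)^{2} = 230^{2} = 52900$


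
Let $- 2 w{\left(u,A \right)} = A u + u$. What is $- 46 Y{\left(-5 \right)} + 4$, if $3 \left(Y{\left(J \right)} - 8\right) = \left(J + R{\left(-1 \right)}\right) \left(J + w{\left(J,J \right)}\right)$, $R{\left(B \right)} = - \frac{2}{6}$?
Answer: $- \frac{4772}{3} \approx -1590.7$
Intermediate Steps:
$R{\left(B \right)} = - \frac{1}{3}$ ($R{\left(B \right)} = \left(-2\right) \frac{1}{6} = - \frac{1}{3}$)
$w{\left(u,A \right)} = - \frac{u}{2} - \frac{A u}{2}$ ($w{\left(u,A \right)} = - \frac{A u + u}{2} = - \frac{u + A u}{2} = - \frac{u}{2} - \frac{A u}{2}$)
$Y{\left(J \right)} = 8 + \frac{\left(- \frac{1}{3} + J\right) \left(J - \frac{J \left(1 + J\right)}{2}\right)}{3}$ ($Y{\left(J \right)} = 8 + \frac{\left(J - \frac{1}{3}\right) \left(J - \frac{J \left(1 + J\right)}{2}\right)}{3} = 8 + \frac{\left(- \frac{1}{3} + J\right) \left(J - \frac{J \left(1 + J\right)}{2}\right)}{3}$)
$- 46 Y{\left(-5 \right)} + 4 = - 46 \left(8 - \frac{\left(-5\right)^{3}}{6} - - \frac{5}{18} + \frac{2 \left(-5\right)^{2}}{9}\right) + 4 = - 46 \left(8 - - \frac{125}{6} + \frac{5}{18} + \frac{2}{9} \cdot 25\right) + 4 = - 46 \left(8 + \frac{125}{6} + \frac{5}{18} + \frac{50}{9}\right) + 4 = \left(-46\right) \frac{104}{3} + 4 = - \frac{4784}{3} + 4 = - \frac{4772}{3}$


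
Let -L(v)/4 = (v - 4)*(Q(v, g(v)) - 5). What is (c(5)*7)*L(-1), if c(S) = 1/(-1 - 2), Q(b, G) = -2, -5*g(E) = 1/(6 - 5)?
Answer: 980/3 ≈ 326.67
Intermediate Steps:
g(E) = -1/5 (g(E) = -1/(5*(6 - 5)) = -1/5/1 = -1/5*1 = -1/5)
L(v) = -112 + 28*v (L(v) = -4*(v - 4)*(-2 - 5) = -4*(-4 + v)*(-7) = -4*(28 - 7*v) = -112 + 28*v)
c(S) = -1/3 (c(S) = 1/(-3) = -1/3)
(c(5)*7)*L(-1) = (-1/3*7)*(-112 + 28*(-1)) = -7*(-112 - 28)/3 = -7/3*(-140) = 980/3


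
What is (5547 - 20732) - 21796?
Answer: -36981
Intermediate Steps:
(5547 - 20732) - 21796 = -15185 - 21796 = -36981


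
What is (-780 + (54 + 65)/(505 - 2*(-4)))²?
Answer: 160016800441/263169 ≈ 6.0804e+5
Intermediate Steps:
(-780 + (54 + 65)/(505 - 2*(-4)))² = (-780 + 119/(505 + 8))² = (-780 + 119/513)² = (-400021/513)² = 160016800441/263169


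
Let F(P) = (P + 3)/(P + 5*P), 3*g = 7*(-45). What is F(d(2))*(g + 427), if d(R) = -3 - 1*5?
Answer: 805/24 ≈ 33.542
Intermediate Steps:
d(R) = -8 (d(R) = -3 - 5 = -8)
g = -105 (g = (7*(-45))/3 = (⅓)*(-315) = -105)
F(P) = (3 + P)/(6*P) (F(P) = (3 + P)/((6*P)) = (3 + P)*(1/(6*P)) = (3 + P)/(6*P))
F(d(2))*(g + 427) = ((⅙)*(3 - 8)/(-8))*(-105 + 427) = ((⅙)*(-⅛)*(-5))*322 = (5/48)*322 = 805/24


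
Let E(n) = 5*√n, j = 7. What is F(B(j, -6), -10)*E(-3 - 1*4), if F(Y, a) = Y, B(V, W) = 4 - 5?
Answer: -5*I*√7 ≈ -13.229*I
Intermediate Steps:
B(V, W) = -1
F(B(j, -6), -10)*E(-3 - 1*4) = -5*√(-3 - 1*4) = -5*√(-3 - 4) = -5*√(-7) = -5*I*√7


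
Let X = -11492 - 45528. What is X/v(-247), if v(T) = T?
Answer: 57020/247 ≈ 230.85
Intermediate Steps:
X = -57020
X/v(-247) = -57020/(-247) = -57020*(-1/247) = 57020/247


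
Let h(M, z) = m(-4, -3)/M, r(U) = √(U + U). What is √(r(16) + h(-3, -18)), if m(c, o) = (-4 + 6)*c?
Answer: 2*√(6 + 9*√2)/3 ≈ 2.8851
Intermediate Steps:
m(c, o) = 2*c
r(U) = √2*√U (r(U) = √(2*U) = √2*√U)
h(M, z) = -8/M (h(M, z) = (2*(-4))/M = -8/M)
√(r(16) + h(-3, -18)) = √(√2*√16 - 8/(-3)) = √(√2*4 - 8*(-⅓)) = √(4*√2 + 8/3) = √(8/3 + 4*√2)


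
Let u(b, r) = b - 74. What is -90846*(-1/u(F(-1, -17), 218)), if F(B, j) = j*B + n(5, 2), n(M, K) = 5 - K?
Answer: -5047/3 ≈ -1682.3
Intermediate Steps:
F(B, j) = 3 + B*j (F(B, j) = j*B + (5 - 1*2) = B*j + (5 - 2) = B*j + 3 = 3 + B*j)
u(b, r) = -74 + b
-90846*(-1/u(F(-1, -17), 218)) = -90846*(-1/(-74 + (3 - 1*(-17)))) = -90846*(-1/(-74 + (3 + 17))) = -90846*(-1/(-74 + 20)) = -90846/((-1*(-54))) = -90846/54 = -90846*1/54 = -5047/3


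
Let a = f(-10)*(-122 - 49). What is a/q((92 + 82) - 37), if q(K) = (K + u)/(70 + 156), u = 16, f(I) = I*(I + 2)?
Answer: -343520/17 ≈ -20207.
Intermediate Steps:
f(I) = I*(2 + I)
q(K) = 8/113 + K/226 (q(K) = (K + 16)/(70 + 156) = (16 + K)/226 = (16 + K)*(1/226) = 8/113 + K/226)
a = -13680 (a = (-10*(2 - 10))*(-122 - 49) = -10*(-8)*(-171) = 80*(-171) = -13680)
a/q((92 + 82) - 37) = -13680/(8/113 + ((92 + 82) - 37)/226) = -13680/(8/113 + (174 - 37)/226) = -13680/(8/113 + (1/226)*137) = -13680/(8/113 + 137/226) = -13680/153/226 = -13680*226/153 = -343520/17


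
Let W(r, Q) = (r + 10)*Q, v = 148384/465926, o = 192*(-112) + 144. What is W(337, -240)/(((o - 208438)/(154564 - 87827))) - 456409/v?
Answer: -12010623890681873/8524586608 ≈ -1.4089e+6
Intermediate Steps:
o = -21360 (o = -21504 + 144 = -21360)
v = 74192/232963 (v = 148384*(1/465926) = 74192/232963 ≈ 0.31847)
W(r, Q) = Q*(10 + r) (W(r, Q) = (10 + r)*Q = Q*(10 + r))
W(337, -240)/(((o - 208438)/(154564 - 87827))) - 456409/v = (-240*(10 + 337))/(((-21360 - 208438)/(154564 - 87827))) - 456409/74192/232963 = (-240*347)/((-229798/66737)) - 456409*232963/74192 = -83280/((-229798*1/66737)) - 106326409867/74192 = -83280/(-229798/66737) - 106326409867/74192 = -83280*(-66737/229798) - 106326409867/74192 = 2778928680/114899 - 106326409867/74192 = -12010623890681873/8524586608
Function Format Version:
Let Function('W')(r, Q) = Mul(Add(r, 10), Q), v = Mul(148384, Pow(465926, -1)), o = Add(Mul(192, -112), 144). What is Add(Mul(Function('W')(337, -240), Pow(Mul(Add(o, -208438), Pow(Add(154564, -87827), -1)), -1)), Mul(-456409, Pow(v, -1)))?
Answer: Rational(-12010623890681873, 8524586608) ≈ -1.4089e+6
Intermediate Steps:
o = -21360 (o = Add(-21504, 144) = -21360)
v = Rational(74192, 232963) (v = Mul(148384, Rational(1, 465926)) = Rational(74192, 232963) ≈ 0.31847)
Function('W')(r, Q) = Mul(Q, Add(10, r)) (Function('W')(r, Q) = Mul(Add(10, r), Q) = Mul(Q, Add(10, r)))
Add(Mul(Function('W')(337, -240), Pow(Mul(Add(o, -208438), Pow(Add(154564, -87827), -1)), -1)), Mul(-456409, Pow(v, -1))) = Add(Mul(Mul(-240, Add(10, 337)), Pow(Mul(Add(-21360, -208438), Pow(Add(154564, -87827), -1)), -1)), Mul(-456409, Pow(Rational(74192, 232963), -1))) = Add(Mul(Mul(-240, 347), Pow(Mul(-229798, Pow(66737, -1)), -1)), Mul(-456409, Rational(232963, 74192))) = Add(Mul(-83280, Pow(Mul(-229798, Rational(1, 66737)), -1)), Rational(-106326409867, 74192)) = Add(Mul(-83280, Pow(Rational(-229798, 66737), -1)), Rational(-106326409867, 74192)) = Add(Mul(-83280, Rational(-66737, 229798)), Rational(-106326409867, 74192)) = Add(Rational(2778928680, 114899), Rational(-106326409867, 74192)) = Rational(-12010623890681873, 8524586608)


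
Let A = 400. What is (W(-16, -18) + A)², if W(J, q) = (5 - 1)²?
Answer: 173056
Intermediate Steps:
W(J, q) = 16 (W(J, q) = 4² = 16)
(W(-16, -18) + A)² = (16 + 400)² = 416² = 173056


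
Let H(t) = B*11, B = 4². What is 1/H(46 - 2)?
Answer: 1/176 ≈ 0.0056818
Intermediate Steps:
B = 16
H(t) = 176 (H(t) = 16*11 = 176)
1/H(46 - 2) = 1/176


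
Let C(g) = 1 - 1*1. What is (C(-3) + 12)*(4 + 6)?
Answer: 120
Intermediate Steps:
C(g) = 0 (C(g) = 1 - 1 = 0)
(C(-3) + 12)*(4 + 6) = (0 + 12)*(4 + 6) = 12*10 = 120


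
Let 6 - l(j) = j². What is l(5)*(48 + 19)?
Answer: -1273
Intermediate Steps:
l(j) = 6 - j²
l(5)*(48 + 19) = (6 - 1*5²)*(48 + 19) = (6 - 1*25)*67 = (6 - 25)*67 = -19*67 = -1273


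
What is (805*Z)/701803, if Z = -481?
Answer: -387205/701803 ≈ -0.55173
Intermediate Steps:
(805*Z)/701803 = (805*(-481))/701803 = -387205*1/701803 = -387205/701803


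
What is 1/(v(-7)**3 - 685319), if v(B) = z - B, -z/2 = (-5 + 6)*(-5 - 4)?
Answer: -1/669694 ≈ -1.4932e-6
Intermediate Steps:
z = 18 (z = -2*(-5 + 6)*(-5 - 4) = -2*(-9) = 18)
v(B) = 18 - B
1/(v(-7)**3 - 685319) = 1/((18 - 1*(-7))**3 - 685319) = 1/((18 + 7)**3 - 685319) = 1/(25**3 - 685319) = 1/(15625 - 685319) = 1/(-669694) = -1/669694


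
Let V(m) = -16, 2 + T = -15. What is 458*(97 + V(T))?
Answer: 37098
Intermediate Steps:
T = -17 (T = -2 - 15 = -17)
458*(97 + V(T)) = 458*(97 - 16) = 458*81 = 37098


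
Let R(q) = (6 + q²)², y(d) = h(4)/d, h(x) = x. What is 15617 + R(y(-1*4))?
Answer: 15666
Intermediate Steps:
y(d) = 4/d
15617 + R(y(-1*4)) = 15617 + (6 + (4/((-1*4)))²)² = 15617 + (6 + (4/(-4))²)² = 15617 + (6 + (4*(-¼))²)² = 15617 + (6 + (-1)²)² = 15617 + (6 + 1)² = 15617 + 7² = 15617 + 49 = 15666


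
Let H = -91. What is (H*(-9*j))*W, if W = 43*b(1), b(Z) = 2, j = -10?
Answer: -704340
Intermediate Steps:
W = 86 (W = 43*2 = 86)
(H*(-9*j))*W = -(-819)*(-10)*86 = -91*90*86 = -8190*86 = -704340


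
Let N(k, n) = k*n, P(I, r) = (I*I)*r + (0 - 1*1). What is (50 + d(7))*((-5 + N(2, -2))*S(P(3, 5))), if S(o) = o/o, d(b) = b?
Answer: -513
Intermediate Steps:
P(I, r) = -1 + r*I² (P(I, r) = I²*r + (0 - 1) = r*I² - 1 = -1 + r*I²)
S(o) = 1
(50 + d(7))*((-5 + N(2, -2))*S(P(3, 5))) = (50 + 7)*((-5 + 2*(-2))*1) = 57*((-5 - 4)*1) = 57*(-9*1) = 57*(-9) = -513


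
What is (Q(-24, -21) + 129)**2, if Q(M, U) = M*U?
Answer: 400689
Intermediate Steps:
(Q(-24, -21) + 129)**2 = (-24*(-21) + 129)**2 = (504 + 129)**2 = 633**2 = 400689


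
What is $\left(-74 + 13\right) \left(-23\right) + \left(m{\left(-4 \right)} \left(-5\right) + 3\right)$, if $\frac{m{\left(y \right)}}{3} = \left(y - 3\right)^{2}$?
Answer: $671$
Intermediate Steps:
$m{\left(y \right)} = 3 \left(-3 + y\right)^{2}$ ($m{\left(y \right)} = 3 \left(y - 3\right)^{2} = 3 \left(-3 + y\right)^{2}$)
$\left(-74 + 13\right) \left(-23\right) + \left(m{\left(-4 \right)} \left(-5\right) + 3\right) = \left(-74 + 13\right) \left(-23\right) + \left(3 \left(-3 - 4\right)^{2} \left(-5\right) + 3\right) = \left(-61\right) \left(-23\right) + \left(3 \left(-7\right)^{2} \left(-5\right) + 3\right) = 1403 + \left(3 \cdot 49 \left(-5\right) + 3\right) = 1403 + \left(147 \left(-5\right) + 3\right) = 1403 + \left(-735 + 3\right) = 1403 - 732 = 671$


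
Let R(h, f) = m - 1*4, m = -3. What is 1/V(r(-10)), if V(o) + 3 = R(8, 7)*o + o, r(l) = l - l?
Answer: -⅓ ≈ -0.33333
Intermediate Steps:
R(h, f) = -7 (R(h, f) = -3 - 1*4 = -3 - 4 = -7)
r(l) = 0
V(o) = -3 - 6*o (V(o) = -3 + (-7*o + o) = -3 - 6*o)
1/V(r(-10)) = 1/(-3 - 6*0) = 1/(-3 + 0) = 1/(-3) = -⅓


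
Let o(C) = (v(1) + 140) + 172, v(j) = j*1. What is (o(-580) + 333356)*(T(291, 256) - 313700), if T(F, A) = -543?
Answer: -104853147567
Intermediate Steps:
v(j) = j
o(C) = 313 (o(C) = (1 + 140) + 172 = 141 + 172 = 313)
(o(-580) + 333356)*(T(291, 256) - 313700) = (313 + 333356)*(-543 - 313700) = 333669*(-314243) = -104853147567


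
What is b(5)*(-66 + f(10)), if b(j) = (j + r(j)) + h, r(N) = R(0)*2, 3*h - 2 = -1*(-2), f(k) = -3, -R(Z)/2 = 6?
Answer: 1219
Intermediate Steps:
R(Z) = -12 (R(Z) = -2*6 = -12)
h = 4/3 (h = ⅔ + (-1*(-2))/3 = ⅔ + (⅓)*2 = ⅔ + ⅔ = 4/3 ≈ 1.3333)
r(N) = -24 (r(N) = -12*2 = -24)
b(j) = -68/3 + j (b(j) = (j - 24) + 4/3 = (-24 + j) + 4/3 = -68/3 + j)
b(5)*(-66 + f(10)) = (-68/3 + 5)*(-66 - 3) = -53/3*(-69) = 1219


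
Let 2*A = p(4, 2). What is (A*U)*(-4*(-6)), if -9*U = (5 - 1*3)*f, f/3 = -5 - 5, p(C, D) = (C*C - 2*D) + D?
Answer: 1120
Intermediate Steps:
p(C, D) = C² - D (p(C, D) = (C² - 2*D) + D = C² - D)
A = 7 (A = (4² - 1*2)/2 = (16 - 2)/2 = (½)*14 = 7)
f = -30 (f = 3*(-5 - 5) = 3*(-10) = -30)
U = 20/3 (U = -(5 - 1*3)*(-30)/9 = -(5 - 3)*(-30)/9 = -2*(-30)/9 = -⅑*(-60) = 20/3 ≈ 6.6667)
(A*U)*(-4*(-6)) = (7*(20/3))*(-4*(-6)) = (140/3)*24 = 1120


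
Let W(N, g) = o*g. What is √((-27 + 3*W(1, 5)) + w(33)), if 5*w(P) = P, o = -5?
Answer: 3*I*√265/5 ≈ 9.7673*I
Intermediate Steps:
w(P) = P/5
W(N, g) = -5*g
√((-27 + 3*W(1, 5)) + w(33)) = √((-27 + 3*(-5*5)) + (⅕)*33) = √((-27 + 3*(-25)) + 33/5) = √((-27 - 75) + 33/5) = √(-102 + 33/5) = √(-477/5) = 3*I*√265/5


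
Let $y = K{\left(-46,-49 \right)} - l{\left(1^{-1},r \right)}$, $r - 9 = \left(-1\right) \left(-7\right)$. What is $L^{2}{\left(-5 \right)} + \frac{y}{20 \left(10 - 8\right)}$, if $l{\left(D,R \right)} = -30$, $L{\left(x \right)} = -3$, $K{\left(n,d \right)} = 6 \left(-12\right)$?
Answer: $\frac{159}{20} \approx 7.95$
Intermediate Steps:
$K{\left(n,d \right)} = -72$
$r = 16$ ($r = 9 - -7 = 9 + 7 = 16$)
$y = -42$ ($y = -72 - -30 = -72 + 30 = -42$)
$L^{2}{\left(-5 \right)} + \frac{y}{20 \left(10 - 8\right)} = \left(-3\right)^{2} - \frac{42}{20 \left(10 - 8\right)} = 9 - \frac{42}{20 \cdot 2} = 9 - \frac{42}{40} = 9 - \frac{21}{20} = \frac{159}{20}$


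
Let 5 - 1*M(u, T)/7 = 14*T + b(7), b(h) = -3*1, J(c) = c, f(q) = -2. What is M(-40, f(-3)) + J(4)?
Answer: 256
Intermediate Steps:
b(h) = -3
M(u, T) = 56 - 98*T (M(u, T) = 35 - 7*(14*T - 3) = 35 - 7*(-3 + 14*T) = 35 + (21 - 98*T) = 56 - 98*T)
M(-40, f(-3)) + J(4) = (56 - 98*(-2)) + 4 = (56 + 196) + 4 = 252 + 4 = 256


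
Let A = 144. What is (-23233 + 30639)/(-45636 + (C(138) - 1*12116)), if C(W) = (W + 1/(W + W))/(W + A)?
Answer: -576423792/4494915575 ≈ -0.12824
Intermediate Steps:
C(W) = (W + 1/(2*W))/(144 + W) (C(W) = (W + 1/(W + W))/(W + 144) = (W + 1/(2*W))/(144 + W))
(-23233 + 30639)/(-45636 + (C(138) - 1*12116)) = (-23233 + 30639)/(-45636 + ((½ + 138²)/(138*(144 + 138)) - 1*12116)) = 7406/(-45636 + ((1/138)*(½ + 19044)/282 - 12116)) = 7406/(-45636 + ((1/138)*(1/282)*(38089/2) - 12116)) = 7406/(-45636 + (38089/77832 - 12116)) = 7406/(-45636 - 942974423/77832) = 7406/(-4494915575/77832) = 7406*(-77832/4494915575) = -576423792/4494915575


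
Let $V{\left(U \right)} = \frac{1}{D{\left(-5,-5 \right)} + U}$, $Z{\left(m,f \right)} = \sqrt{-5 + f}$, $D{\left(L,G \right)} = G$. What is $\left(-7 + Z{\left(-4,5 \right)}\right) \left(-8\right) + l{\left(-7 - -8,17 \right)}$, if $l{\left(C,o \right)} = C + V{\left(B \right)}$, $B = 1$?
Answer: $\frac{227}{4} \approx 56.75$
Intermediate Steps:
$V{\left(U \right)} = \frac{1}{-5 + U}$
$l{\left(C,o \right)} = - \frac{1}{4} + C$ ($l{\left(C,o \right)} = C + \frac{1}{-5 + 1} = C + \frac{1}{-4} = C - \frac{1}{4} = - \frac{1}{4} + C$)
$\left(-7 + Z{\left(-4,5 \right)}\right) \left(-8\right) + l{\left(-7 - -8,17 \right)} = \left(-7 + \sqrt{-5 + 5}\right) \left(-8\right) - - \frac{3}{4} = \left(-7 + \sqrt{0}\right) \left(-8\right) + \left(- \frac{1}{4} + \left(-7 + 8\right)\right) = \left(-7 + 0\right) \left(-8\right) + \left(- \frac{1}{4} + 1\right) = \left(-7\right) \left(-8\right) + \frac{3}{4} = 56 + \frac{3}{4} = \frac{227}{4}$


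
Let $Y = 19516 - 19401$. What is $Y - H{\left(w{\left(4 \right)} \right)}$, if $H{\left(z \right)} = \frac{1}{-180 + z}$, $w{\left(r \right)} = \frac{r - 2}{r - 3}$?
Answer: $\frac{20471}{178} \approx 115.01$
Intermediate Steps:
$w{\left(r \right)} = \frac{-2 + r}{-3 + r}$
$Y = 115$
$Y - H{\left(w{\left(4 \right)} \right)} = 115 - \frac{1}{-180 + \frac{-2 + 4}{-3 + 4}} = 115 - \frac{1}{-180 + 1^{-1} \cdot 2} = 115 - \frac{1}{-180 + 1 \cdot 2} = 115 - \frac{1}{-180 + 2} = 115 - \frac{1}{-178} = 115 - - \frac{1}{178} = 115 + \frac{1}{178} = \frac{20471}{178}$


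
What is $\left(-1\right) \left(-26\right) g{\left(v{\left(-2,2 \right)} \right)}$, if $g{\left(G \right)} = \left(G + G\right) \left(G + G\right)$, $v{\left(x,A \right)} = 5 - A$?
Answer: $936$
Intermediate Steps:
$g{\left(G \right)} = 4 G^{2}$ ($g{\left(G \right)} = 2 G 2 G = 4 G^{2}$)
$\left(-1\right) \left(-26\right) g{\left(v{\left(-2,2 \right)} \right)} = \left(-1\right) \left(-26\right) 4 \left(5 - 2\right)^{2} = 26 \cdot 4 \left(5 - 2\right)^{2} = 26 \cdot 4 \cdot 3^{2} = 26 \cdot 4 \cdot 9 = 26 \cdot 36 = 936$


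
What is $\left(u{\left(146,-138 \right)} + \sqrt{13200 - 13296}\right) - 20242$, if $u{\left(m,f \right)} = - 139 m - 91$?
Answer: $-40627 + 4 i \sqrt{6} \approx -40627.0 + 9.798 i$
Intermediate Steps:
$u{\left(m,f \right)} = -91 - 139 m$
$\left(u{\left(146,-138 \right)} + \sqrt{13200 - 13296}\right) - 20242 = \left(\left(-91 - 20294\right) + \sqrt{13200 - 13296}\right) - 20242 = \left(-20385 + \sqrt{-96}\right) - 20242 = \left(-20385 + 4 i \sqrt{6}\right) - 20242 = -40627 + 4 i \sqrt{6}$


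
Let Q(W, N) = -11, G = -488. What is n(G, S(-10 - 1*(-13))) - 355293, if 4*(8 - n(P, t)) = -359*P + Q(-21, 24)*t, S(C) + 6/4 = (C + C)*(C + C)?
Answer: -3191905/8 ≈ -3.9899e+5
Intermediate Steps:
S(C) = -3/2 + 4*C² (S(C) = -3/2 + (C + C)*(C + C) = -3/2 + (2*C)*(2*C) = -3/2 + 4*C²)
n(P, t) = 8 + 11*t/4 + 359*P/4 (n(P, t) = 8 - (-359*P - 11*t)/4 = 8 + (11*t/4 + 359*P/4) = 8 + 11*t/4 + 359*P/4)
n(G, S(-10 - 1*(-13))) - 355293 = (8 + 11*(-3/2 + 4*(-10 - 1*(-13))²)/4 + (359/4)*(-488)) - 355293 = (8 + 11*(-3/2 + 4*(-10 + 13)²)/4 - 43798) - 355293 = (8 + 11*(-3/2 + 4*3²)/4 - 43798) - 355293 = (8 + 11*(-3/2 + 4*9)/4 - 43798) - 355293 = (8 + 11*(-3/2 + 36)/4 - 43798) - 355293 = (8 + (11/4)*(69/2) - 43798) - 355293 = (8 + 759/8 - 43798) - 355293 = -349561/8 - 355293 = -3191905/8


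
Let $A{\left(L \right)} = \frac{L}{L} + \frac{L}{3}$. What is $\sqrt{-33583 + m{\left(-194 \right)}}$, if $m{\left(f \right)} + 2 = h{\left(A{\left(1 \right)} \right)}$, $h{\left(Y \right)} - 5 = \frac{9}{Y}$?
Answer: $\frac{i \sqrt{134293}}{2} \approx 183.23 i$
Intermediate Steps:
$A{\left(L \right)} = 1 + \frac{L}{3}$ ($A{\left(L \right)} = 1 + L \frac{1}{3} = 1 + \frac{L}{3}$)
$h{\left(Y \right)} = 5 + \frac{9}{Y}$
$m{\left(f \right)} = \frac{39}{4}$ ($m{\left(f \right)} = -2 + \left(5 + \frac{9}{1 + \frac{1}{3} \cdot 1}\right) = -2 + \left(5 + \frac{9}{1 + \frac{1}{3}}\right) = -2 + \left(5 + \frac{9}{\frac{4}{3}}\right) = -2 + \left(5 + 9 \cdot \frac{3}{4}\right) = -2 + \left(5 + \frac{27}{4}\right) = -2 + \frac{47}{4} = \frac{39}{4}$)
$\sqrt{-33583 + m{\left(-194 \right)}} = \sqrt{-33583 + \frac{39}{4}} = \sqrt{- \frac{134293}{4}} = \frac{i \sqrt{134293}}{2}$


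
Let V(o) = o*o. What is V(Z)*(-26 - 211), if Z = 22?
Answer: -114708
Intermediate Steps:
V(o) = o²
V(Z)*(-26 - 211) = 22²*(-26 - 211) = 484*(-237) = -114708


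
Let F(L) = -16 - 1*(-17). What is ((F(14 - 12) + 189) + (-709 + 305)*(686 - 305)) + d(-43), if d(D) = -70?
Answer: -153804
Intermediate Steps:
F(L) = 1 (F(L) = -16 + 17 = 1)
((F(14 - 12) + 189) + (-709 + 305)*(686 - 305)) + d(-43) = ((1 + 189) + (-709 + 305)*(686 - 305)) - 70 = (190 - 404*381) - 70 = (190 - 153924) - 70 = -153734 - 70 = -153804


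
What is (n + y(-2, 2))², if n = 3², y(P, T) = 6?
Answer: 225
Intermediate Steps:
n = 9
(n + y(-2, 2))² = (9 + 6)² = 15² = 225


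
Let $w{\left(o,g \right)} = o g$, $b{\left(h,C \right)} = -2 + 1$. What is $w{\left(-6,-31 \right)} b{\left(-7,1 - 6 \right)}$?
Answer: $-186$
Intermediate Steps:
$b{\left(h,C \right)} = -1$
$w{\left(o,g \right)} = g o$
$w{\left(-6,-31 \right)} b{\left(-7,1 - 6 \right)} = \left(-31\right) \left(-6\right) \left(-1\right) = 186 \left(-1\right) = -186$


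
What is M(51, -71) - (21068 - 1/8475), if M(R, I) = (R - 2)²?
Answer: -158202824/8475 ≈ -18667.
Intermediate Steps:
M(R, I) = (-2 + R)²
M(51, -71) - (21068 - 1/8475) = (-2 + 51)² - (21068 - 1/8475) = 49² - (21068 - 1*1/8475) = 2401 - (21068 - 1/8475) = 2401 - 1*178551299/8475 = 2401 - 178551299/8475 = -158202824/8475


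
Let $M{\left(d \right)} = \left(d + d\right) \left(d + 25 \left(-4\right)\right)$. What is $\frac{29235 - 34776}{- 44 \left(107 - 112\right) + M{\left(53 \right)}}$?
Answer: $\frac{5541}{4762} \approx 1.1636$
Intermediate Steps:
$M{\left(d \right)} = 2 d \left(-100 + d\right)$ ($M{\left(d \right)} = 2 d \left(d - 100\right) = 2 d \left(-100 + d\right)$)
$\frac{29235 - 34776}{- 44 \left(107 - 112\right) + M{\left(53 \right)}} = \frac{29235 - 34776}{- 44 \left(107 - 112\right) + 2 \cdot 53 \left(-100 + 53\right)} = - \frac{5541}{\left(-44\right) \left(-5\right) + 2 \cdot 53 \left(-47\right)} = - \frac{5541}{220 - 4982} = - \frac{5541}{-4762} = \left(-5541\right) \left(- \frac{1}{4762}\right) = \frac{5541}{4762}$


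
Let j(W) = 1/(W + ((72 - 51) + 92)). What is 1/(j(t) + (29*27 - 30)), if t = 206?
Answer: 319/240208 ≈ 0.0013280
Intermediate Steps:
j(W) = 1/(113 + W) (j(W) = 1/(W + (21 + 92)) = 1/(W + 113) = 1/(113 + W))
1/(j(t) + (29*27 - 30)) = 1/(1/(113 + 206) + (29*27 - 30)) = 1/(1/319 + (783 - 30)) = 1/(1/319 + 753) = 1/(240208/319) = 319/240208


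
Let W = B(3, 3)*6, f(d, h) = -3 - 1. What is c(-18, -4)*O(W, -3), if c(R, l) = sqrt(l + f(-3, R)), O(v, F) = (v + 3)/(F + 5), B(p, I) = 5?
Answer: 33*I*sqrt(2) ≈ 46.669*I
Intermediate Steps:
f(d, h) = -4
W = 30 (W = 5*6 = 30)
O(v, F) = (3 + v)/(5 + F)
c(R, l) = sqrt(-4 + l) (c(R, l) = sqrt(l - 4) = sqrt(-4 + l))
c(-18, -4)*O(W, -3) = sqrt(-4 - 4)*((3 + 30)/(5 - 3)) = sqrt(-8)*(33/2) = (2*I*sqrt(2))*((1/2)*33) = (2*I*sqrt(2))*(33/2) = 33*I*sqrt(2)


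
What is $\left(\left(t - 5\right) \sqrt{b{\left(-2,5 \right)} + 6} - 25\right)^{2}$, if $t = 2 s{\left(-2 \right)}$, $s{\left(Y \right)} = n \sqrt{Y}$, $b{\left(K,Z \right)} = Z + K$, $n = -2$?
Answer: $1312 + 960 i \sqrt{2} \approx 1312.0 + 1357.6 i$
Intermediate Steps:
$b{\left(K,Z \right)} = K + Z$
$s{\left(Y \right)} = - 2 \sqrt{Y}$
$t = - 4 i \sqrt{2}$ ($t = 2 \left(- 2 \sqrt{-2}\right) = 2 \left(- 2 i \sqrt{2}\right) = - 4 i \sqrt{2} \approx - 5.6569 i$)
$\left(\left(t - 5\right) \sqrt{b{\left(-2,5 \right)} + 6} - 25\right)^{2} = \left(\left(- 4 i \sqrt{2} - 5\right) \sqrt{\left(-2 + 5\right) + 6} - 25\right)^{2} = \left(\left(-5 - 4 i \sqrt{2}\right) \sqrt{3 + 6} - 25\right)^{2} = \left(\left(-5 - 4 i \sqrt{2}\right) \sqrt{9} - 25\right)^{2} = \left(\left(-5 - 4 i \sqrt{2}\right) 3 - 25\right)^{2} = \left(\left(-15 - 12 i \sqrt{2}\right) - 25\right)^{2} = \left(-40 - 12 i \sqrt{2}\right)^{2}$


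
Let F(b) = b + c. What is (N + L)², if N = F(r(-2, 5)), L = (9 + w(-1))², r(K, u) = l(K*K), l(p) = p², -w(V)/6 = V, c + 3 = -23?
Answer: 46225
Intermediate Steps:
c = -26 (c = -3 - 23 = -26)
w(V) = -6*V
r(K, u) = K⁴ (r(K, u) = (K*K)² = (K²)² = K⁴)
F(b) = -26 + b (F(b) = b - 26 = -26 + b)
L = 225 (L = (9 - 6*(-1))² = (9 + 6)² = 15² = 225)
N = -10 (N = -26 + (-2)⁴ = -26 + 16 = -10)
(N + L)² = (-10 + 225)² = 215² = 46225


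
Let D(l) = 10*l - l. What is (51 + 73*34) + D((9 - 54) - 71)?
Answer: 1489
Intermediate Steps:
D(l) = 9*l
(51 + 73*34) + D((9 - 54) - 71) = (51 + 73*34) + 9*((9 - 54) - 71) = (51 + 2482) + 9*(-45 - 71) = 2533 + 9*(-116) = 2533 - 1044 = 1489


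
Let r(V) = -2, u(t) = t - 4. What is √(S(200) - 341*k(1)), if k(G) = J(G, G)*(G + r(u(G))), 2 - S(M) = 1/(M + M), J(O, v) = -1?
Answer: I*√135601/20 ≈ 18.412*I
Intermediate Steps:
u(t) = -4 + t
S(M) = 2 - 1/(2*M) (S(M) = 2 - 1/(M + M) = 2 - 1/(2*M))
k(G) = 2 - G (k(G) = -(G - 2) = -(-2 + G) = 2 - G)
√(S(200) - 341*k(1)) = √((2 - ½/200) - 341*(2 - 1*1)) = √((2 - ½*1/200) - 341*(2 - 1)) = √((2 - 1/400) - 341*1) = √(799/400 - 341) = √(-135601/400) = I*√135601/20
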